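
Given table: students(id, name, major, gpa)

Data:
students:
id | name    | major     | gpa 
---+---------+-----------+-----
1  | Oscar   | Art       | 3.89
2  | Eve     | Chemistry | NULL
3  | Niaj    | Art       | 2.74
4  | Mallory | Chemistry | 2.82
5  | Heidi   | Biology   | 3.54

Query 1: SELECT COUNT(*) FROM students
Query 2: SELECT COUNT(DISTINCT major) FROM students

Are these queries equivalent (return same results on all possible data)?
No, not equivalent

Query 1 returns: [(5,)]
Query 2 returns: [(3,)]

Reason: COUNT(*) counts rows, COUNT(DISTINCT major) counts unique majors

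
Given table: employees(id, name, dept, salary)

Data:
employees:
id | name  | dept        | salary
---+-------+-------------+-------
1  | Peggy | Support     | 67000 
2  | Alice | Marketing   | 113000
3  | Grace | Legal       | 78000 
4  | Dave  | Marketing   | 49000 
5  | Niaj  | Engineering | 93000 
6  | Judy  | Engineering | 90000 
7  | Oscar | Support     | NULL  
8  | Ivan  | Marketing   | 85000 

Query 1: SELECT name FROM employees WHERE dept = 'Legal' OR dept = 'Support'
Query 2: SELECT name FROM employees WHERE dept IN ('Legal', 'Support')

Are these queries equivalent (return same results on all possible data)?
Yes, equivalent

Both queries return: [('Grace',), ('Oscar',), ('Peggy',)]

Reason: OR vs IN are equivalent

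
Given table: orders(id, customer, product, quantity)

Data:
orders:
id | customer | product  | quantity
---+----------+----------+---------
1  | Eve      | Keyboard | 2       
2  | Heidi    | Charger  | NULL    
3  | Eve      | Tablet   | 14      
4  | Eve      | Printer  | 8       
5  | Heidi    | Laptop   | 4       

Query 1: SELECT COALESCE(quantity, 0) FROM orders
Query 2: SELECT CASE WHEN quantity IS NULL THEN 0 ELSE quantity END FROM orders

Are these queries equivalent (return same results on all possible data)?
Yes, equivalent

Both queries return: [(0,), (2,), (4,), (8,), (14,)]

Reason: COALESCE vs CASE for NULL handling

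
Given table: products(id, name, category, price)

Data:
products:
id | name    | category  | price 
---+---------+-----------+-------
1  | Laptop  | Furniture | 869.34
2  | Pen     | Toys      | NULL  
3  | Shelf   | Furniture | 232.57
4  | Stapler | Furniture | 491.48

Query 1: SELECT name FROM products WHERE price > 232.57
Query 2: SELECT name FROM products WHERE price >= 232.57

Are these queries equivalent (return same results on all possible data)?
No, not equivalent

Query 1 returns: [('Laptop',), ('Stapler',)]
Query 2 returns: [('Laptop',), ('Shelf',), ('Stapler',)]

Reason: > vs >= gives different results when price = 232.57 exists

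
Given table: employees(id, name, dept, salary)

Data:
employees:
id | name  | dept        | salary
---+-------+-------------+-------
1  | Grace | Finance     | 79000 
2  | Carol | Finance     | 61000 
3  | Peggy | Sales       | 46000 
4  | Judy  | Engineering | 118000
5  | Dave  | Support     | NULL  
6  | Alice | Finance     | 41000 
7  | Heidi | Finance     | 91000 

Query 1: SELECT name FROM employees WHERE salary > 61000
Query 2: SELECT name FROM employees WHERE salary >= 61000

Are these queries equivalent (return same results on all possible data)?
No, not equivalent

Query 1 returns: [('Grace',), ('Judy',), ('Heidi',)]
Query 2 returns: [('Grace',), ('Carol',), ('Judy',), ('Heidi',)]

Reason: > vs >= gives different results when salary = 61000 exists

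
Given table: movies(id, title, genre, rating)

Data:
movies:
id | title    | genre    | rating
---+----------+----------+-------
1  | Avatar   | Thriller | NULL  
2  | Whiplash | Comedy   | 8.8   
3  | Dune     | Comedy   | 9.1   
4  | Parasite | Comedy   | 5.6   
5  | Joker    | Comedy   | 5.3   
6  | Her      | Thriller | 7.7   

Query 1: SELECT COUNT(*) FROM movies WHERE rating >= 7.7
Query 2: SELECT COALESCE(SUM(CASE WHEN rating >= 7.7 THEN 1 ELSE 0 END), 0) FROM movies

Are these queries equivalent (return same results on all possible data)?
Yes, equivalent

Both queries return: [(3,)]

Reason: COUNT with WHERE vs conditional SUM (COALESCE handles empty-table NULL)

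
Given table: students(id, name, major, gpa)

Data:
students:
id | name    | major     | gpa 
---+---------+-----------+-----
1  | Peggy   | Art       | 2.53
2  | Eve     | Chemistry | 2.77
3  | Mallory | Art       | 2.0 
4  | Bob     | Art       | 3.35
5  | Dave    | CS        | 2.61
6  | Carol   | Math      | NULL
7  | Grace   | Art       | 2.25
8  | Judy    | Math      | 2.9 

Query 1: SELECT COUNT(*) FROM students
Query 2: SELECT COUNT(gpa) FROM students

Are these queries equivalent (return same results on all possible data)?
No, not equivalent

Query 1 returns: [(8,)]
Query 2 returns: [(7,)]

Reason: COUNT(*) includes NULLs, COUNT(column) excludes them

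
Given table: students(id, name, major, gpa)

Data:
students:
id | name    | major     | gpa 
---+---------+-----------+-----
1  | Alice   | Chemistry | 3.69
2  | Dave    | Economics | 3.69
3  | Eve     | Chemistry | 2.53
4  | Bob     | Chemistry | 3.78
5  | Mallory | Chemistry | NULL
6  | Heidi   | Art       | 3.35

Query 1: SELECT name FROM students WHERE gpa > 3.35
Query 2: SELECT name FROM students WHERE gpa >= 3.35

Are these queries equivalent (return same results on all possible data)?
No, not equivalent

Query 1 returns: [('Alice',), ('Dave',), ('Bob',)]
Query 2 returns: [('Alice',), ('Dave',), ('Bob',), ('Heidi',)]

Reason: > vs >= gives different results when gpa = 3.35 exists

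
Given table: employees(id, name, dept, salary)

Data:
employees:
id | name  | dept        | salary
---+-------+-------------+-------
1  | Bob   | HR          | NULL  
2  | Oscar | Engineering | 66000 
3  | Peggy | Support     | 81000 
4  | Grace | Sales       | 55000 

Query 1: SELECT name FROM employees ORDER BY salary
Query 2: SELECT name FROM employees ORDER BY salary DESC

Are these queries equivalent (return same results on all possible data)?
No, not equivalent

Query 1 returns: [('Bob',), ('Grace',), ('Oscar',), ('Peggy',)]
Query 2 returns: [('Peggy',), ('Oscar',), ('Grace',), ('Bob',)]

Reason: ASC vs DESC gives opposite ordering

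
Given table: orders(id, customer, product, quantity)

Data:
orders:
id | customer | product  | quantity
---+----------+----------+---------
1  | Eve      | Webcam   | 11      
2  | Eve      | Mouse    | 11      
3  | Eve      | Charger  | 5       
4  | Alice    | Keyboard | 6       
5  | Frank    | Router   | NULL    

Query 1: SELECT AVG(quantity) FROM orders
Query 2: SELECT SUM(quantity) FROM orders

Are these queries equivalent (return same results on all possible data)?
No, not equivalent

Query 1 returns: [(8.25,)]
Query 2 returns: [(33,)]

Reason: AVG vs SUM give different aggregate values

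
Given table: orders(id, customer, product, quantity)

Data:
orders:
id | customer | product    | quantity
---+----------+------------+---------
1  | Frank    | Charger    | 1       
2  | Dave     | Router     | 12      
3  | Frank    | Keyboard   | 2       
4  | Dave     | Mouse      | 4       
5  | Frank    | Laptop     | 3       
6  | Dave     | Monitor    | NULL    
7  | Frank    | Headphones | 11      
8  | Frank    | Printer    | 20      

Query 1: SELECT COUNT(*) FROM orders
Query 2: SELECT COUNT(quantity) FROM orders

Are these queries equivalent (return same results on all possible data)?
No, not equivalent

Query 1 returns: [(8,)]
Query 2 returns: [(7,)]

Reason: COUNT(*) includes NULLs, COUNT(column) excludes them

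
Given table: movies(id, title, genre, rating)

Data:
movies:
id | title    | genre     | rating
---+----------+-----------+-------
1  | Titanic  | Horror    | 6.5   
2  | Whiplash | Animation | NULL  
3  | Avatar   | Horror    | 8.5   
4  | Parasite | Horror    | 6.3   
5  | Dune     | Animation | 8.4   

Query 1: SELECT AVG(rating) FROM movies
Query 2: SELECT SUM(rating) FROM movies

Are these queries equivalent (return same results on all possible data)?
No, not equivalent

Query 1 returns: [(7.425,)]
Query 2 returns: [(29.7,)]

Reason: AVG vs SUM give different aggregate values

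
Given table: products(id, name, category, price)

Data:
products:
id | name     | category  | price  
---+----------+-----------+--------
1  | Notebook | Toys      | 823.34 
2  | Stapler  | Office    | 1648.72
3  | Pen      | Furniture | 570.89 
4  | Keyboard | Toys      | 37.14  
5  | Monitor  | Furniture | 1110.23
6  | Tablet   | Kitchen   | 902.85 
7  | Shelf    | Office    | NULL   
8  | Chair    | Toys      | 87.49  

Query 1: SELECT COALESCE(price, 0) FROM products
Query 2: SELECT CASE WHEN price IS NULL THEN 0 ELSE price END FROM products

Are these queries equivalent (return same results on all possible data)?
Yes, equivalent

Both queries return: [(0,), (37.14,), (87.49,), (570.89,), (823.34,), (902.85,), (1110.23,), (1648.72,)]

Reason: COALESCE vs CASE for NULL handling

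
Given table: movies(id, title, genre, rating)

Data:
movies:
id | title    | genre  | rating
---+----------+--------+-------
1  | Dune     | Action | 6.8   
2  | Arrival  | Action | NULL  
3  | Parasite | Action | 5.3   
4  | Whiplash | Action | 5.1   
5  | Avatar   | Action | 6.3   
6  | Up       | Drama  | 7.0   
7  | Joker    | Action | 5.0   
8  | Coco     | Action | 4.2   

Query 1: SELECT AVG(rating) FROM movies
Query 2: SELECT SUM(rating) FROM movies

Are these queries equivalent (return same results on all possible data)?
No, not equivalent

Query 1 returns: [(5.671428571428572,)]
Query 2 returns: [(39.7,)]

Reason: AVG vs SUM give different aggregate values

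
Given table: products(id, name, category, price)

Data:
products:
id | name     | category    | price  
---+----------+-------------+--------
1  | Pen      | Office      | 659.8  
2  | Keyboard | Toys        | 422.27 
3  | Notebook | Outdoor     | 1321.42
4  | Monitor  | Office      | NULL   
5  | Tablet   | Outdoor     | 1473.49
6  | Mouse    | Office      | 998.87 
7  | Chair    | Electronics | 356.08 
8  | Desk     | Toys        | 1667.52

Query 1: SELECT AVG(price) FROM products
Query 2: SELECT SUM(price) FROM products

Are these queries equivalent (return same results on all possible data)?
No, not equivalent

Query 1 returns: [(985.6357142857142,)]
Query 2 returns: [(6899.45,)]

Reason: AVG vs SUM give different aggregate values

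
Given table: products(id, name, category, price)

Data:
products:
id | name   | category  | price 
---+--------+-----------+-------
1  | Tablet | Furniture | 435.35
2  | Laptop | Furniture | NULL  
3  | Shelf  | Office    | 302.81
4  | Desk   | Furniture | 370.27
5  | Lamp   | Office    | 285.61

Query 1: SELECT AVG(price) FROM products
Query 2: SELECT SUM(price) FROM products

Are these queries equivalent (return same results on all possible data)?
No, not equivalent

Query 1 returns: [(348.51,)]
Query 2 returns: [(1394.04,)]

Reason: AVG vs SUM give different aggregate values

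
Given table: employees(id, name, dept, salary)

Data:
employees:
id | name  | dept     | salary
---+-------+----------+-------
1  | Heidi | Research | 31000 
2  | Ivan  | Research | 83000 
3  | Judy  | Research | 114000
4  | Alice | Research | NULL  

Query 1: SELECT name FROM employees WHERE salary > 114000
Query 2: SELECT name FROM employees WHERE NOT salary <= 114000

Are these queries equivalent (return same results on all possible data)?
Yes, equivalent

Both queries return: []

Reason: Both filter salary > 114000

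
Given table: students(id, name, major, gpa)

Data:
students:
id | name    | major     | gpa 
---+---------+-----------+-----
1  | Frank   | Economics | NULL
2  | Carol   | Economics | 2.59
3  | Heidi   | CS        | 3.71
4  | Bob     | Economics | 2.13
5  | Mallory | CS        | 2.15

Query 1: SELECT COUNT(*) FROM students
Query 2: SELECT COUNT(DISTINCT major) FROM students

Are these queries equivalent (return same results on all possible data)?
No, not equivalent

Query 1 returns: [(5,)]
Query 2 returns: [(2,)]

Reason: COUNT(*) counts rows, COUNT(DISTINCT major) counts unique majors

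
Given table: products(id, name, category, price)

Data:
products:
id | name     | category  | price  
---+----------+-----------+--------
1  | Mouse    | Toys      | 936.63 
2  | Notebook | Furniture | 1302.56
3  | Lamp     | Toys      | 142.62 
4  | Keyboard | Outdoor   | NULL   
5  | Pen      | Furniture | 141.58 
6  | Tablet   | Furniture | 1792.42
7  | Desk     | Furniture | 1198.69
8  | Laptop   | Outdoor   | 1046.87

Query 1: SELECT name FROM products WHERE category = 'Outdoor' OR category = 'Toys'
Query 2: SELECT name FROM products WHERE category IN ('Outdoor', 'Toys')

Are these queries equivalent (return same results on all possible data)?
Yes, equivalent

Both queries return: [('Keyboard',), ('Lamp',), ('Laptop',), ('Mouse',)]

Reason: OR vs IN are equivalent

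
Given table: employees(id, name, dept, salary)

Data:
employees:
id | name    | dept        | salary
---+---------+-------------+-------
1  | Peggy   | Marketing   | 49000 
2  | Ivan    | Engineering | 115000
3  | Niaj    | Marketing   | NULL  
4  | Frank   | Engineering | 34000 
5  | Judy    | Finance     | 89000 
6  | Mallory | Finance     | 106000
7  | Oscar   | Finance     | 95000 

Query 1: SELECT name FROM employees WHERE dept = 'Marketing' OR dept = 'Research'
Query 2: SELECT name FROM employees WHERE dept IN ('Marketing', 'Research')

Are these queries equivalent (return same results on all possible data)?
Yes, equivalent

Both queries return: [('Niaj',), ('Peggy',)]

Reason: OR vs IN are equivalent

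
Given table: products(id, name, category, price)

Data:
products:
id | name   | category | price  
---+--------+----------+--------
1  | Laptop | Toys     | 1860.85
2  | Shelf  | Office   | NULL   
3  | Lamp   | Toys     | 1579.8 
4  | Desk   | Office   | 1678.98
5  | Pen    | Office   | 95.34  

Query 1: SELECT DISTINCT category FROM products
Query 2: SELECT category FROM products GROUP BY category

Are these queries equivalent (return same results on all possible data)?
Yes, equivalent

Both queries return: [('Office',), ('Toys',)]

Reason: Both get unique categorys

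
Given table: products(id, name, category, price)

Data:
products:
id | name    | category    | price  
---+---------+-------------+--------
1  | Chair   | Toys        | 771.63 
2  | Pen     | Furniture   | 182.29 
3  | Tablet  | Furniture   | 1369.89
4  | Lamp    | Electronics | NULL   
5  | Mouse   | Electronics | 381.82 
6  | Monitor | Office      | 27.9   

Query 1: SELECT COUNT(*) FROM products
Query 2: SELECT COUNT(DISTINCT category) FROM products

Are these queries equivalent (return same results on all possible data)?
No, not equivalent

Query 1 returns: [(6,)]
Query 2 returns: [(4,)]

Reason: COUNT(*) counts rows, COUNT(DISTINCT category) counts unique categorys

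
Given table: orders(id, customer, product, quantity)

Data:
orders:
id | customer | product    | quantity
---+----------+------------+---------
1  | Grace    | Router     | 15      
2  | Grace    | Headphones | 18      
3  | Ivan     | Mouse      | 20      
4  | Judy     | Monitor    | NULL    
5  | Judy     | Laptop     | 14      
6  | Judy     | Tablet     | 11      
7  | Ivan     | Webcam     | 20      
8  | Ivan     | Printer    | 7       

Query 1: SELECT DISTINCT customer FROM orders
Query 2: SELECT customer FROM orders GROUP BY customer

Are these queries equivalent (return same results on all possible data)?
Yes, equivalent

Both queries return: [('Grace',), ('Ivan',), ('Judy',)]

Reason: Both get unique customers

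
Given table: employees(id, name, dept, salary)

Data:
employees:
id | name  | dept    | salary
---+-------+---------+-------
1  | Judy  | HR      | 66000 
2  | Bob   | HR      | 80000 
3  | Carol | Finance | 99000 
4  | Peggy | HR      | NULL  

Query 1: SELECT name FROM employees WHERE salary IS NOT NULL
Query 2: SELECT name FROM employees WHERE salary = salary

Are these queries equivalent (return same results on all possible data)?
Yes, equivalent

Both queries return: [('Bob',), ('Carol',), ('Judy',)]

Reason: IS NOT NULL vs self-equality (both exclude NULLs)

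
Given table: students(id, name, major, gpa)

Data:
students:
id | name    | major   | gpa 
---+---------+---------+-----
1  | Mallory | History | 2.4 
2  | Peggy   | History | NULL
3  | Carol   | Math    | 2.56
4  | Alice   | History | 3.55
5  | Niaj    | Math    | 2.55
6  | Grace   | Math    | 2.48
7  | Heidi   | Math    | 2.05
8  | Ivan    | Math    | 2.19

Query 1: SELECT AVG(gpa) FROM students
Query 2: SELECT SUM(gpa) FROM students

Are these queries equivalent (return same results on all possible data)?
No, not equivalent

Query 1 returns: [(2.54,)]
Query 2 returns: [(17.78,)]

Reason: AVG vs SUM give different aggregate values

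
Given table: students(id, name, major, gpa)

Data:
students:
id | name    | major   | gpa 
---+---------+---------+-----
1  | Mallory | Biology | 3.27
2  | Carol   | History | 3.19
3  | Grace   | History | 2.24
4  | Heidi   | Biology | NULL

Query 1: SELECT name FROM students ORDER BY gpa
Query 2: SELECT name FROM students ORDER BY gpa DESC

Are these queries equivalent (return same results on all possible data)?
No, not equivalent

Query 1 returns: [('Heidi',), ('Grace',), ('Carol',), ('Mallory',)]
Query 2 returns: [('Mallory',), ('Carol',), ('Grace',), ('Heidi',)]

Reason: ASC vs DESC gives opposite ordering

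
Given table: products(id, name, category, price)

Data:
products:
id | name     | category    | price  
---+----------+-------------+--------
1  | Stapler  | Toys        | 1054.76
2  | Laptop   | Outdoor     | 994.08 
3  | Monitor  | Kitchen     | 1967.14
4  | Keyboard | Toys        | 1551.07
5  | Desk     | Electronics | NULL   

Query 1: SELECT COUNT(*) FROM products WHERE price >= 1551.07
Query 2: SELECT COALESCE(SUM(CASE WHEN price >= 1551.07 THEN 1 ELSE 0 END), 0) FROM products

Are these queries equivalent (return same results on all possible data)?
Yes, equivalent

Both queries return: [(2,)]

Reason: COUNT with WHERE vs conditional SUM (COALESCE handles empty-table NULL)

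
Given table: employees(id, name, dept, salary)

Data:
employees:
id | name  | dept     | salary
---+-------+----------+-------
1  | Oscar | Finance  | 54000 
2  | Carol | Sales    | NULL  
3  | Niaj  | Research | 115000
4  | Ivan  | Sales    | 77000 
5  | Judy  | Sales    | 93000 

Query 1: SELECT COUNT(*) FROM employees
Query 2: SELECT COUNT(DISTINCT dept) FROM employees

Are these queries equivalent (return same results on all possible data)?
No, not equivalent

Query 1 returns: [(5,)]
Query 2 returns: [(3,)]

Reason: COUNT(*) counts rows, COUNT(DISTINCT dept) counts unique depts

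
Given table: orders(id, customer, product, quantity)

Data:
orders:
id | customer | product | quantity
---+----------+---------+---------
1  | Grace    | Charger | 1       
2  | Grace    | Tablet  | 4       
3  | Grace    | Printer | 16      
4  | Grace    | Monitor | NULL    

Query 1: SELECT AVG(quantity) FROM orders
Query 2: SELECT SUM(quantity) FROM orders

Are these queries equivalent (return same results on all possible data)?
No, not equivalent

Query 1 returns: [(7.0,)]
Query 2 returns: [(21,)]

Reason: AVG vs SUM give different aggregate values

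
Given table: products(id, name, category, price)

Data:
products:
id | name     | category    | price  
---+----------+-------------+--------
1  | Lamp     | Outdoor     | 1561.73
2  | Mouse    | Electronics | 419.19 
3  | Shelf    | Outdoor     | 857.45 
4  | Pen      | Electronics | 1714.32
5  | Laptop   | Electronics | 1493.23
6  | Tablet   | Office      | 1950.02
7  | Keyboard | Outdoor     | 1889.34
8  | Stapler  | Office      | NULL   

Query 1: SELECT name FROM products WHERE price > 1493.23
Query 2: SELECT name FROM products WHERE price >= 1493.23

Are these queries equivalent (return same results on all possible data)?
No, not equivalent

Query 1 returns: [('Lamp',), ('Pen',), ('Tablet',), ('Keyboard',)]
Query 2 returns: [('Lamp',), ('Pen',), ('Laptop',), ('Tablet',), ('Keyboard',)]

Reason: > vs >= gives different results when price = 1493.23 exists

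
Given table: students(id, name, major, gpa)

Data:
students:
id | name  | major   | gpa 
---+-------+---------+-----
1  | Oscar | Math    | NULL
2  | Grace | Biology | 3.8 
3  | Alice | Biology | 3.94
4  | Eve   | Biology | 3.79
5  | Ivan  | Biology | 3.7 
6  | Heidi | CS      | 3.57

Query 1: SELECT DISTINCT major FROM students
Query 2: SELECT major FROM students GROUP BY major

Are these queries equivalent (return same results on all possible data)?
Yes, equivalent

Both queries return: [('Biology',), ('CS',), ('Math',)]

Reason: Both get unique majors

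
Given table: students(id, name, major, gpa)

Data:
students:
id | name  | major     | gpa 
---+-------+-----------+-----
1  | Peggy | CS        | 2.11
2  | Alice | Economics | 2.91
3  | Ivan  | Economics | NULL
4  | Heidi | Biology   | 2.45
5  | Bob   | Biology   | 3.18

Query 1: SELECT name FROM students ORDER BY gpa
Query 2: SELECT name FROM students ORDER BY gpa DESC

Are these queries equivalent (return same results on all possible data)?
No, not equivalent

Query 1 returns: [('Ivan',), ('Peggy',), ('Heidi',), ('Alice',), ('Bob',)]
Query 2 returns: [('Bob',), ('Alice',), ('Heidi',), ('Peggy',), ('Ivan',)]

Reason: ASC vs DESC gives opposite ordering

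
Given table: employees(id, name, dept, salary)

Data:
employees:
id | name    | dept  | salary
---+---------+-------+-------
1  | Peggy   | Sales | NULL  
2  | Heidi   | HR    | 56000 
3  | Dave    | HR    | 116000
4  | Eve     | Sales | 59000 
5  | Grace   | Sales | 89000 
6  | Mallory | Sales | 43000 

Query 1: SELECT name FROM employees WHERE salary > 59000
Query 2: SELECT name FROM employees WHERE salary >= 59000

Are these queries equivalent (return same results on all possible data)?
No, not equivalent

Query 1 returns: [('Dave',), ('Grace',)]
Query 2 returns: [('Dave',), ('Eve',), ('Grace',)]

Reason: > vs >= gives different results when salary = 59000 exists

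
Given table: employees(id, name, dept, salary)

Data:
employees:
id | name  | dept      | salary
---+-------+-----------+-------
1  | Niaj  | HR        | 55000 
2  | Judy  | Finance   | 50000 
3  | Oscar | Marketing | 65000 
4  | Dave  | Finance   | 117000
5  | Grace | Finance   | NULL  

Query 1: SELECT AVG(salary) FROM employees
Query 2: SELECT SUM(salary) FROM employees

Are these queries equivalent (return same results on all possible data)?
No, not equivalent

Query 1 returns: [(71750.0,)]
Query 2 returns: [(287000,)]

Reason: AVG vs SUM give different aggregate values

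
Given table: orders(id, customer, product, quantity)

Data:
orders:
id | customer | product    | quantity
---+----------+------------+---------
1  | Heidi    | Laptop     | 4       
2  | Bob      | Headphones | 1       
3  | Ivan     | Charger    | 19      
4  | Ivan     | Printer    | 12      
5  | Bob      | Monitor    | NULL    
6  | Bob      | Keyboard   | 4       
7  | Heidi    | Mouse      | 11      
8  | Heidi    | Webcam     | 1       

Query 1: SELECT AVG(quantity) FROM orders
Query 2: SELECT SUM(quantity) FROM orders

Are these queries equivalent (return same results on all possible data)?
No, not equivalent

Query 1 returns: [(7.428571428571429,)]
Query 2 returns: [(52,)]

Reason: AVG vs SUM give different aggregate values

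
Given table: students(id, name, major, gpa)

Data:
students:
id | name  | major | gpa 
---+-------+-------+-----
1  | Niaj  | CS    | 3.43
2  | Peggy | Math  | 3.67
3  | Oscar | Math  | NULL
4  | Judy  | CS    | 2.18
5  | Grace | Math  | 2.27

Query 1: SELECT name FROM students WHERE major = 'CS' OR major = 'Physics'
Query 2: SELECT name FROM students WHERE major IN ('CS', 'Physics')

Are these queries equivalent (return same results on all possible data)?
Yes, equivalent

Both queries return: [('Judy',), ('Niaj',)]

Reason: OR vs IN are equivalent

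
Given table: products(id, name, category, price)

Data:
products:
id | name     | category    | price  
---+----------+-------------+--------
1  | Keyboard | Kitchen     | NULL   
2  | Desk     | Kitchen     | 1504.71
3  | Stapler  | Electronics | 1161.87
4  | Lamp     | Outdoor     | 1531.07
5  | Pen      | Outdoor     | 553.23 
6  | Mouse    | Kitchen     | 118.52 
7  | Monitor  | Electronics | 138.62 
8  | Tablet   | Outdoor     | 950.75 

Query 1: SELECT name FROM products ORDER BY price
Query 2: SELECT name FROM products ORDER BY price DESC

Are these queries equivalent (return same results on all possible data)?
No, not equivalent

Query 1 returns: [('Keyboard',), ('Mouse',), ('Monitor',), ('Pen',), ('Tablet',), ('Stapler',), ('Desk',), ('Lamp',)]
Query 2 returns: [('Lamp',), ('Desk',), ('Stapler',), ('Tablet',), ('Pen',), ('Monitor',), ('Mouse',), ('Keyboard',)]

Reason: ASC vs DESC gives opposite ordering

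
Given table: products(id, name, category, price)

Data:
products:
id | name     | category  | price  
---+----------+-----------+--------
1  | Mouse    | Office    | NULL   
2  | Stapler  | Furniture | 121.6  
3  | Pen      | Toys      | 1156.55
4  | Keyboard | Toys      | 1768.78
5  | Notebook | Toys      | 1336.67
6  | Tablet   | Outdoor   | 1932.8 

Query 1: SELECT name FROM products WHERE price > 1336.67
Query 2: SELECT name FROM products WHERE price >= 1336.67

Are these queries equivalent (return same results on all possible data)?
No, not equivalent

Query 1 returns: [('Keyboard',), ('Tablet',)]
Query 2 returns: [('Keyboard',), ('Notebook',), ('Tablet',)]

Reason: > vs >= gives different results when price = 1336.67 exists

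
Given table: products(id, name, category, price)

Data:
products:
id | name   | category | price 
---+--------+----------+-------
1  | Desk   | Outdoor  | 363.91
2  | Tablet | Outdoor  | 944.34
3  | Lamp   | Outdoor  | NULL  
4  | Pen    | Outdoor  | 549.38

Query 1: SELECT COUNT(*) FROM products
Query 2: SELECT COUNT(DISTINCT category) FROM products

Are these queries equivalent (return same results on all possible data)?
No, not equivalent

Query 1 returns: [(4,)]
Query 2 returns: [(1,)]

Reason: COUNT(*) counts rows, COUNT(DISTINCT category) counts unique categorys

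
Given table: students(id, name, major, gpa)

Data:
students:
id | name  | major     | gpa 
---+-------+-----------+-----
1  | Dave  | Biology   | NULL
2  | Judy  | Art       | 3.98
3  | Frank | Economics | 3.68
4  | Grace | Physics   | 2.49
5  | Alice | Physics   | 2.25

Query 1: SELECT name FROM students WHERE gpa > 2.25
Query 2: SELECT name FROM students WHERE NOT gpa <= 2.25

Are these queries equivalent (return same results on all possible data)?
Yes, equivalent

Both queries return: [('Frank',), ('Grace',), ('Judy',)]

Reason: Both filter gpa > 2.25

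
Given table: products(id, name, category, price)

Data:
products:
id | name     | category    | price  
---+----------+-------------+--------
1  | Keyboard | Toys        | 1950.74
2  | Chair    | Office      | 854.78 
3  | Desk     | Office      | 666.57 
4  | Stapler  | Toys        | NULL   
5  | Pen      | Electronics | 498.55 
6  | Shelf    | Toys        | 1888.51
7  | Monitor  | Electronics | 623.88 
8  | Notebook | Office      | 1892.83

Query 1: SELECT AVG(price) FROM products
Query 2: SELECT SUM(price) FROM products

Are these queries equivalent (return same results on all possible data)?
No, not equivalent

Query 1 returns: [(1196.5514285714287,)]
Query 2 returns: [(8375.86,)]

Reason: AVG vs SUM give different aggregate values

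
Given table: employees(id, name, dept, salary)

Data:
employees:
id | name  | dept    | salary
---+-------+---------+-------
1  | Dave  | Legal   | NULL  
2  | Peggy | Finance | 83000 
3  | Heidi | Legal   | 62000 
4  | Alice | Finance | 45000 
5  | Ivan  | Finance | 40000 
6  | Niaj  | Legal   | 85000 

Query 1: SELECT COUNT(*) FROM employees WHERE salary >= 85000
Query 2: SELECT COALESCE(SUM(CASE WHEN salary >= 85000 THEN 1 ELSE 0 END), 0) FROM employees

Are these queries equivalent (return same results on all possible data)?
Yes, equivalent

Both queries return: [(1,)]

Reason: COUNT with WHERE vs conditional SUM (COALESCE handles empty-table NULL)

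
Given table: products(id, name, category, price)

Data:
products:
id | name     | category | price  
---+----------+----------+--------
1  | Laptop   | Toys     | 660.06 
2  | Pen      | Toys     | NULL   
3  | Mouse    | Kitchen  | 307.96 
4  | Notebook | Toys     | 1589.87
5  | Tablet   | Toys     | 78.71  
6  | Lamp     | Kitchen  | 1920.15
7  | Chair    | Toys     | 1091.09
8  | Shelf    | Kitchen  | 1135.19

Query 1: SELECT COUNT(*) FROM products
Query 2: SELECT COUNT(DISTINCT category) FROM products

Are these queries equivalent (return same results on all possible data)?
No, not equivalent

Query 1 returns: [(8,)]
Query 2 returns: [(2,)]

Reason: COUNT(*) counts rows, COUNT(DISTINCT category) counts unique categorys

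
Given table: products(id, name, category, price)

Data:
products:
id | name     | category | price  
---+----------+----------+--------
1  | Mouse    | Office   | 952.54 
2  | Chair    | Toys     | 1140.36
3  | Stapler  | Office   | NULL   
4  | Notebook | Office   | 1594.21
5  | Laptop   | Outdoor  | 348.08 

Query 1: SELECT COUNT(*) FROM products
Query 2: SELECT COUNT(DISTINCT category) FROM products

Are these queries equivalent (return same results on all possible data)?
No, not equivalent

Query 1 returns: [(5,)]
Query 2 returns: [(3,)]

Reason: COUNT(*) counts rows, COUNT(DISTINCT category) counts unique categorys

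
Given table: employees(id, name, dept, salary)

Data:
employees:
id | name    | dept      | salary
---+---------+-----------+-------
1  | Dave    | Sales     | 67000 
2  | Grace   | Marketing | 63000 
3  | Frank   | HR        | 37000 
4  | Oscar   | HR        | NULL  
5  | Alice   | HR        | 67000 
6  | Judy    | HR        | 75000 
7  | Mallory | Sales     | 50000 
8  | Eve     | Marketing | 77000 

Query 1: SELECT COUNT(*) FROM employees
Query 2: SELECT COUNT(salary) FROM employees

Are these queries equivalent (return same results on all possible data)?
No, not equivalent

Query 1 returns: [(8,)]
Query 2 returns: [(7,)]

Reason: COUNT(*) includes NULLs, COUNT(column) excludes them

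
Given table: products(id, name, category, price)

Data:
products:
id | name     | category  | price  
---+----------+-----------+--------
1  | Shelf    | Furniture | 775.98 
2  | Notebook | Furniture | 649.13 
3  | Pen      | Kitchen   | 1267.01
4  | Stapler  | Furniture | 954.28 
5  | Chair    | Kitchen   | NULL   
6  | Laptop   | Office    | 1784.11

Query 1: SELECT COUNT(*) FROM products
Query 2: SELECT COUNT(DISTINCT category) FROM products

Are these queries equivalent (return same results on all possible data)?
No, not equivalent

Query 1 returns: [(6,)]
Query 2 returns: [(3,)]

Reason: COUNT(*) counts rows, COUNT(DISTINCT category) counts unique categorys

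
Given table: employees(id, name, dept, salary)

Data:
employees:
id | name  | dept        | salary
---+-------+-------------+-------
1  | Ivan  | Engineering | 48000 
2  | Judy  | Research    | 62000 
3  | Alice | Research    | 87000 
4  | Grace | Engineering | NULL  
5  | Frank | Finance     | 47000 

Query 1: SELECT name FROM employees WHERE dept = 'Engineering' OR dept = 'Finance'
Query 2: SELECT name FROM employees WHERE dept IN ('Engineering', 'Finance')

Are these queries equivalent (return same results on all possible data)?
Yes, equivalent

Both queries return: [('Frank',), ('Grace',), ('Ivan',)]

Reason: OR vs IN are equivalent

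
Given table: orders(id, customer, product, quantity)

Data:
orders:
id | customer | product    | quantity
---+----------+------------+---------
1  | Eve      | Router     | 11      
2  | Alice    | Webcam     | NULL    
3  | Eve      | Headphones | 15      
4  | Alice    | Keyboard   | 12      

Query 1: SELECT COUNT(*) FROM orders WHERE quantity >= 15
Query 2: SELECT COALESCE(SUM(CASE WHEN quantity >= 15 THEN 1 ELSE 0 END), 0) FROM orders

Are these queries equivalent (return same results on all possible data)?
Yes, equivalent

Both queries return: [(1,)]

Reason: COUNT with WHERE vs conditional SUM (COALESCE handles empty-table NULL)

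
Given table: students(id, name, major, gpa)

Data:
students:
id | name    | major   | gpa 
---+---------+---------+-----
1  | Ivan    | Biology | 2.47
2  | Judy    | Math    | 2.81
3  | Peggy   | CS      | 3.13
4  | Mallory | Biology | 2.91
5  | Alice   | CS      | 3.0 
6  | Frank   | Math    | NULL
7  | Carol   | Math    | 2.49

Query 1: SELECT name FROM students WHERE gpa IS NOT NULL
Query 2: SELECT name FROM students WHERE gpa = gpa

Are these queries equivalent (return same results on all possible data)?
Yes, equivalent

Both queries return: [('Alice',), ('Carol',), ('Ivan',), ('Judy',), ('Mallory',), ('Peggy',)]

Reason: IS NOT NULL vs self-equality (both exclude NULLs)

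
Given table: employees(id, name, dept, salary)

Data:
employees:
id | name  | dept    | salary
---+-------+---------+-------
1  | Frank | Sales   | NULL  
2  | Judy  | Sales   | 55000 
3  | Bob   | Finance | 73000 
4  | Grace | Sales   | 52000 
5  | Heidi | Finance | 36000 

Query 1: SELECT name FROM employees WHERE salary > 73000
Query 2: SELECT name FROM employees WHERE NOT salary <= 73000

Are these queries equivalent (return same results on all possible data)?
Yes, equivalent

Both queries return: []

Reason: Both filter salary > 73000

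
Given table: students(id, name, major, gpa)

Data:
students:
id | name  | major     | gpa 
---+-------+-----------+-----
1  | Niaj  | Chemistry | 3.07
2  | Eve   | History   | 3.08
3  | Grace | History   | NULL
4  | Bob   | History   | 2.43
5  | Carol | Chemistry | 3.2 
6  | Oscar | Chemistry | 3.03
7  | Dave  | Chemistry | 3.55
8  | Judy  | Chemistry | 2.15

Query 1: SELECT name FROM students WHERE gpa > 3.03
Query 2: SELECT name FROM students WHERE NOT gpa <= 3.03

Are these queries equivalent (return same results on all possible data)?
Yes, equivalent

Both queries return: [('Carol',), ('Dave',), ('Eve',), ('Niaj',)]

Reason: Both filter gpa > 3.03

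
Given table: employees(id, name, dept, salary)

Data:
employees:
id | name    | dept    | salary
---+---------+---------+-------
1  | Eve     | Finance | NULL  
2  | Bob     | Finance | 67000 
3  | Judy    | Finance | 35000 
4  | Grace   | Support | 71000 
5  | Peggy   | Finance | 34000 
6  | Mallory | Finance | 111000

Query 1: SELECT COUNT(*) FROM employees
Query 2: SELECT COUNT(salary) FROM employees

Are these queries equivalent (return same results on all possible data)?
No, not equivalent

Query 1 returns: [(6,)]
Query 2 returns: [(5,)]

Reason: COUNT(*) includes NULLs, COUNT(column) excludes them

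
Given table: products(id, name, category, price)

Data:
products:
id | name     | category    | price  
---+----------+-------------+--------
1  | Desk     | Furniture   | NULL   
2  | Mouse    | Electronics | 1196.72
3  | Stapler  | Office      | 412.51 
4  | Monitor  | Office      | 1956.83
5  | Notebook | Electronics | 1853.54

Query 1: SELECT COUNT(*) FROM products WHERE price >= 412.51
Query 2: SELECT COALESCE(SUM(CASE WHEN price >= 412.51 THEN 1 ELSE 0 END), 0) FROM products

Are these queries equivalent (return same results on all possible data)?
Yes, equivalent

Both queries return: [(4,)]

Reason: COUNT with WHERE vs conditional SUM (COALESCE handles empty-table NULL)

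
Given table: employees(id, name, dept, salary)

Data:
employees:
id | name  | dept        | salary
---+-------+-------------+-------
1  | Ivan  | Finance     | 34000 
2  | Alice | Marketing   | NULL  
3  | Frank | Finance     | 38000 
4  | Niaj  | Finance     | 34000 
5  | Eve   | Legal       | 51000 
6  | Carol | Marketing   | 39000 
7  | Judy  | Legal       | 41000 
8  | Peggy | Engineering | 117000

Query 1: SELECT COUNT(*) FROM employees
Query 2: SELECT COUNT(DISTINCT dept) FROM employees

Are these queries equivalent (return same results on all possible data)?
No, not equivalent

Query 1 returns: [(8,)]
Query 2 returns: [(4,)]

Reason: COUNT(*) counts rows, COUNT(DISTINCT dept) counts unique depts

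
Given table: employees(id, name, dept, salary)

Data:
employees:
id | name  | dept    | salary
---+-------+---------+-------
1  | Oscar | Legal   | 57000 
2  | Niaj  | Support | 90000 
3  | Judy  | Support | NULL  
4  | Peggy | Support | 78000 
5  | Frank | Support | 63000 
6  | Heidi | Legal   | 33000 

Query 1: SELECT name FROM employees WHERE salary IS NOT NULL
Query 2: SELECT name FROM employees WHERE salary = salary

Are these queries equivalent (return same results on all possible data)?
Yes, equivalent

Both queries return: [('Frank',), ('Heidi',), ('Niaj',), ('Oscar',), ('Peggy',)]

Reason: IS NOT NULL vs self-equality (both exclude NULLs)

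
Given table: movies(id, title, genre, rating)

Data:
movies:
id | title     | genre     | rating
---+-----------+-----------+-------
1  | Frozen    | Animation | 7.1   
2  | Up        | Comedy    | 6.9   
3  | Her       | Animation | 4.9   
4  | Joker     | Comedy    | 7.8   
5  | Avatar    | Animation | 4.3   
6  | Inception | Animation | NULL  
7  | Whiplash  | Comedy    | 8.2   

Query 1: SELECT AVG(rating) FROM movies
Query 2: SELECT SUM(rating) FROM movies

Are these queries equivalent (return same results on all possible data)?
No, not equivalent

Query 1 returns: [(6.533333333333334,)]
Query 2 returns: [(39.2,)]

Reason: AVG vs SUM give different aggregate values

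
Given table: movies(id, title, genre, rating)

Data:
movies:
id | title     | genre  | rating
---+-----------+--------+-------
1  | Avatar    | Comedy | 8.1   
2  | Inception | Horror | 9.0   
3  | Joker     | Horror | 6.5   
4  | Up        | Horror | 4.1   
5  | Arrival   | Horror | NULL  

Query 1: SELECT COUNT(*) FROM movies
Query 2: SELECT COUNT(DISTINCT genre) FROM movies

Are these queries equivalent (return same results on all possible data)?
No, not equivalent

Query 1 returns: [(5,)]
Query 2 returns: [(2,)]

Reason: COUNT(*) counts rows, COUNT(DISTINCT genre) counts unique genres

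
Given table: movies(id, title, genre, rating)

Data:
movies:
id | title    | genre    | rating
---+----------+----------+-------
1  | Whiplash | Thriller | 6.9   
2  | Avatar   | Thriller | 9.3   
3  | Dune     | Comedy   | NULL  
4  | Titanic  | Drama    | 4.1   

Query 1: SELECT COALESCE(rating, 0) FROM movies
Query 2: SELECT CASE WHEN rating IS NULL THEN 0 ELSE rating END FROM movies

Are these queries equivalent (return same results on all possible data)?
Yes, equivalent

Both queries return: [(0,), (4.1,), (6.9,), (9.3,)]

Reason: COALESCE vs CASE for NULL handling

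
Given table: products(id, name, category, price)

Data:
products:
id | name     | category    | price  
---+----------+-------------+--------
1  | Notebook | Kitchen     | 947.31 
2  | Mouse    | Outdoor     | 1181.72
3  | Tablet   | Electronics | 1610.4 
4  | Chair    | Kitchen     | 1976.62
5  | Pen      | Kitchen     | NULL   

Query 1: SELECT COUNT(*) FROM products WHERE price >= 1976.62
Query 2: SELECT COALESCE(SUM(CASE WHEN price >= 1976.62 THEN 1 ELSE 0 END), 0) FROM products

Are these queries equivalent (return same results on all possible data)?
Yes, equivalent

Both queries return: [(1,)]

Reason: COUNT with WHERE vs conditional SUM (COALESCE handles empty-table NULL)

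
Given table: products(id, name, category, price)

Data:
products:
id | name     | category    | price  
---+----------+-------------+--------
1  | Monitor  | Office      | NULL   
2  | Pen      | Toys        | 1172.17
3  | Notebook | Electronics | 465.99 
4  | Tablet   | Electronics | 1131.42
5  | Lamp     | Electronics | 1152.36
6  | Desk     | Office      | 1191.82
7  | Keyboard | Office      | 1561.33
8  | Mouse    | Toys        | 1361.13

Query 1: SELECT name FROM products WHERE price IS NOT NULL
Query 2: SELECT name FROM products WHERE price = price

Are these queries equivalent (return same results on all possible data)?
Yes, equivalent

Both queries return: [('Desk',), ('Keyboard',), ('Lamp',), ('Mouse',), ('Notebook',), ('Pen',), ('Tablet',)]

Reason: IS NOT NULL vs self-equality (both exclude NULLs)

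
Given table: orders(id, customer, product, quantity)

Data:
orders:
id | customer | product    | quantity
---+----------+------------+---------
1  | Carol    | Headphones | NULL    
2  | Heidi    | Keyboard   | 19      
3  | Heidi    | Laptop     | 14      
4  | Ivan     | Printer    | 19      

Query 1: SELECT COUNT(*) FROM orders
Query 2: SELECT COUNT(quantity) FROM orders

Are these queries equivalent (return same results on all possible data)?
No, not equivalent

Query 1 returns: [(4,)]
Query 2 returns: [(3,)]

Reason: COUNT(*) includes NULLs, COUNT(column) excludes them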